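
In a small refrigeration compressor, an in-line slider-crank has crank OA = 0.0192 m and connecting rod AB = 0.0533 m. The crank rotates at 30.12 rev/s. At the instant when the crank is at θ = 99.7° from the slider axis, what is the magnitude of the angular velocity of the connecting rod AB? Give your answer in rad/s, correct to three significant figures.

ω = 189.2 rad/s (converted from 30.12 rev/s).
The rod makes angle φ with the slider axis where L sinφ = r sinθ; differentiating, L cosφ·φ̇ = r ω cosθ.
L cosφ = √(L² − r² sin²θ) = 0.049827 m.
|ω_rod| = r ω |cosθ| / √(L² − r² sin²θ) = 0.0192·189.2·0.16849/0.049827 = 12.287 rad/s.

12.3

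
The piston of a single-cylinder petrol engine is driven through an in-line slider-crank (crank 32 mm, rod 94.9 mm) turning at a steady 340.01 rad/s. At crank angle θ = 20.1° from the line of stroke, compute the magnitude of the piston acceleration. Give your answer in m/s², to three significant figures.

4450

ω = 340 rad/s
x(θ) = r cosθ + √(L² − r² sin²θ); with ω constant, a = ω²·d²x/dθ².
d²x/dθ² = −r cosθ − r²(cos2θ)/√u − r⁴ sin²2θ/(4u^{3/2}),  u = L² − r² sin²θ = 0.00888507 m².
Substituting r = 0.032 m, L = 0.0949 m, θ = 20.1°: d²x/dθ² = -0.038479 m.
a = ω²·d²x/dθ² = (340)²·(-0.038479) = -4448.4 m/s²;  |a| = 4448.4 m/s².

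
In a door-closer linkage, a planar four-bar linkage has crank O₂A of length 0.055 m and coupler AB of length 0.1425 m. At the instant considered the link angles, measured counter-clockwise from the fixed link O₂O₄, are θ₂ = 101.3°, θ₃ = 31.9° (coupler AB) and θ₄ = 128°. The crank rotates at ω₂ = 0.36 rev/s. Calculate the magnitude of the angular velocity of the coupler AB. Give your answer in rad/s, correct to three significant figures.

0.395

ω₂ = 2.262 rad/s (from 0.36 rev/s).
Differentiating the loop-closure r₂e^{iθ₂}+r₃e^{iθ₃}=r₁+r₄e^{iθ₄} gives r₂ω₂e^{iθ₂}+r₃ω₃e^{iθ₃}=r₄ω₄e^{iθ₄}.
Eliminating the other unknown: ω₃ = r₂ω₂ sin(θ₄−θ₂) / [r₃ sin(θ₃−θ₄)].
Numerator sine = +0.44932; denominator sine = -0.99434.
Result = 0.055·2.262·(+0.44932) / (0.1425·(-0.99434)) = -0.3945 rad/s; magnitude 0.3945 rad/s.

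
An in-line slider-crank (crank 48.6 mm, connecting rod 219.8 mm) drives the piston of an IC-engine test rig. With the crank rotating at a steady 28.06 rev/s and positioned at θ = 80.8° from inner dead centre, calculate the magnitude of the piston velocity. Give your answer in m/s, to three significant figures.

ω = 2π·28.1 = 176.3 rad/s
For an in-line slider-crank, x = r cosθ + √(L² − r² sin²θ), so v = −rω sinθ·[1 + r cosθ/√(L² − r² sin²θ)].
With r = 0.0486 m, L = 0.2198 m, θ = 80.8°: √(L² − r² sin²θ) = 0.2145 m.
v = −0.0486·176.3·0.98714·[1 + 0.0486·0.15988/0.2145] = -8.7647 m/s.
|v| = 8.7647 m/s.

8.76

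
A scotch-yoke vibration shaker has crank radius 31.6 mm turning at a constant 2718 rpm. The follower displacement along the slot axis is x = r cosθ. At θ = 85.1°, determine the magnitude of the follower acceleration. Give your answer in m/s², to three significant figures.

ω = 284.6 rad/s (from 2718 rpm).
x = r cosθ ⇒ ẍ = −rω² cosθ (ω constant).
|a| = rω²|cosθ| = 0.0316·(284.6)²·|cos 85.1°| = 218.67 m/s².

219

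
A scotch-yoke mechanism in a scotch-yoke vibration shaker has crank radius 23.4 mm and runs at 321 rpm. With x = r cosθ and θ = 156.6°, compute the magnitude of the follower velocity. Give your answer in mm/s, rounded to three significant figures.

312

ω = 33.62 rad/s (from 321 rpm).
x = r cosθ ⇒ ẋ = −rω sinθ.
|v| = rω|sinθ| = 0.0234·33.62·|sin 156.6°| = 0.31239 m/s = 312.39 mm/s.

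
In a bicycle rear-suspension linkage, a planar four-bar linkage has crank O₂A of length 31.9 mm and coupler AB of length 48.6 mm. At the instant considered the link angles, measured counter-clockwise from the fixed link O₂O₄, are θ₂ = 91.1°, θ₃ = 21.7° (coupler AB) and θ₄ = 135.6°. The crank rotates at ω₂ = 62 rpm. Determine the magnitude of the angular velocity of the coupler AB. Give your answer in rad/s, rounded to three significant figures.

3.27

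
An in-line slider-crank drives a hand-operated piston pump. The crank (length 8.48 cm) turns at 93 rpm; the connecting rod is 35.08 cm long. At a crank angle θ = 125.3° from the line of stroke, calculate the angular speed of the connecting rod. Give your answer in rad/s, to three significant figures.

ω = 9.739 rad/s (converted from 93 rpm).
The rod makes angle φ with the slider axis where L sinφ = r sinθ; differentiating, L cosφ·φ̇ = r ω cosθ.
L cosφ = √(L² − r² sin²θ) = 0.34391 m.
|ω_rod| = r ω |cosθ| / √(L² − r² sin²θ) = 0.0848·9.739·0.57786/0.34391 = 1.3877 rad/s.

1.39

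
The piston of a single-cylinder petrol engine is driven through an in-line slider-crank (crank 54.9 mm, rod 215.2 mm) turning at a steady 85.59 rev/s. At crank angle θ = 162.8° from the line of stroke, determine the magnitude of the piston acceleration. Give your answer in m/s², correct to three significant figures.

ω = 2π·85.6 = 537.8 rad/s
x(θ) = r cosθ + √(L² − r² sin²θ); with ω constant, a = ω²·d²x/dθ².
d²x/dθ² = −r cosθ − r²(cos2θ)/√u − r⁴ sin²2θ/(4u^{3/2}),  u = L² − r² sin²θ = 0.0460475 m².
Substituting r = 0.0549 m, L = 0.2152 m, θ = 162.8°: d²x/dθ² = +0.040782 m.
a = ω²·d²x/dθ² = (537.8)²·(+0.040782) = +11794 m/s²;  |a| = 11794 m/s².

11800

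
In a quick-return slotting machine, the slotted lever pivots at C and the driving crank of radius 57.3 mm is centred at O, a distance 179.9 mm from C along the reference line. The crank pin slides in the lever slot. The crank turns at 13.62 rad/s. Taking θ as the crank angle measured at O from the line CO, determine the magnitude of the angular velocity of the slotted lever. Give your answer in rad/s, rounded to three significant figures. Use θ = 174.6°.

6.29

ω = 13.62 rad/s
Crank pin A relative to C: A = (d + r cosθ, r sinθ); lever angle φ = atan2(r sinθ, d + r cosθ).
Differentiating tanφ: φ̇ = rω(d cosθ + r)/(d² + r² + 2dr cosθ).
d² + r² + 2dr cosθ = |CA|² = 0.0151223 m²;  d cosθ + r = -0.1218 m.
|ω_lever| = |0.0573·13.62·-0.1218| / 0.0151223 = 6.2859 rad/s.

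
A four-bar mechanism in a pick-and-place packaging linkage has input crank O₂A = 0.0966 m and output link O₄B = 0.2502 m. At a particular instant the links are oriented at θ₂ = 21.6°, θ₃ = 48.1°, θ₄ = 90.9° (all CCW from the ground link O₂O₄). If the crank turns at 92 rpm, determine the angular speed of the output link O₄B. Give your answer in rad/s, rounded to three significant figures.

2.44

ω₂ = 9.634 rad/s (from 92 rpm).
Differentiating the loop-closure r₂e^{iθ₂}+r₃e^{iθ₃}=r₁+r₄e^{iθ₄} gives r₂ω₂e^{iθ₂}+r₃ω₃e^{iθ₃}=r₄ω₄e^{iθ₄}.
Eliminating the other unknown: ω₄ = r₂ω₂ sin(θ₂−θ₃) / [r₄ sin(θ₄−θ₃)].
Numerator sine = -0.44620; denominator sine = +0.67944.
Result = 0.0966·9.634·(-0.44620) / (0.2502·(+0.67944)) = -2.4428 rad/s; magnitude 2.4428 rad/s.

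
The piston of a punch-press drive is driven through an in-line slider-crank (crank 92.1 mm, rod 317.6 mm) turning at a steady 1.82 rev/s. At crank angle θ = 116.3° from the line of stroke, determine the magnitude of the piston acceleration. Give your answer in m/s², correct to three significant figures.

ω = 2π·1.82 = 11.44 rad/s
x(θ) = r cosθ + √(L² − r² sin²θ); with ω constant, a = ω²·d²x/dθ².
d²x/dθ² = −r cosθ − r²(cos2θ)/√u − r⁴ sin²2θ/(4u^{3/2}),  u = L² − r² sin²θ = 0.0940525 m².
Substituting r = 0.0921 m, L = 0.3176 m, θ = 116.3°: d²x/dθ² = +0.057213 m.
a = ω²·d²x/dθ² = (11.44)²·(+0.057213) = +7.4816 m/s²;  |a| = 7.4816 m/s².

7.48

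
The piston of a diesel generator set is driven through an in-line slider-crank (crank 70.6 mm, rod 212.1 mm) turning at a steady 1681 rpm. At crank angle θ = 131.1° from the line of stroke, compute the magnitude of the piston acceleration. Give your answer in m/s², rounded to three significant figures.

1520

ω = 2π·1681/60 = 176 rad/s
x(θ) = r cosθ + √(L² − r² sin²θ); with ω constant, a = ω²·d²x/dθ².
d²x/dθ² = −r cosθ − r²(cos2θ)/√u − r⁴ sin²2θ/(4u^{3/2}),  u = L² − r² sin²θ = 0.042156 m².
Substituting r = 0.0706 m, L = 0.2121 m, θ = 131.1°: d²x/dθ² = +0.049001 m.
a = ω²·d²x/dθ² = (176)²·(+0.049001) = +1518.4 m/s²;  |a| = 1518.4 m/s².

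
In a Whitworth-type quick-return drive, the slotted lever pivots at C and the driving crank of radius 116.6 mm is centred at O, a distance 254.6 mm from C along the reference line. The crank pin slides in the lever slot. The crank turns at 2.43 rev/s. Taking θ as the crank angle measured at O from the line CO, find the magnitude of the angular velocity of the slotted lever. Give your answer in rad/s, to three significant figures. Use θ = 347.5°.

ω = 15.27 rad/s (from 2.43 rev/s).
Crank pin A relative to C: A = (d + r cosθ, r sinθ); lever angle φ = atan2(r sinθ, d + r cosθ).
Differentiating tanφ: φ̇ = rω(d cosθ + r)/(d² + r² + 2dr cosθ).
d² + r² + 2dr cosθ = |CA|² = 0.136382 m²;  d cosθ + r = +0.36516 m.
|ω_lever| = |0.1166·15.27·+0.36516| / 0.136382 = 4.7667 rad/s.

4.77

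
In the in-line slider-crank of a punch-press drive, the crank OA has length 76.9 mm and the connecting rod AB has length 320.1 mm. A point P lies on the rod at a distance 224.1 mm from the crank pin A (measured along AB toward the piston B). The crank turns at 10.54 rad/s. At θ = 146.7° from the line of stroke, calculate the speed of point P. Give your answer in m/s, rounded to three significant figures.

ω = 10.54 rad/s.  Crank-pin speed |V_A| = rω = 0.81053 m/s, perpendicular to OA.
Rod angle: sinφ = −(r/L) sinθ ⇒ φ = -7.579°; ω_rod = −rω cosθ/√(L²−r²sin²θ) = +2.135 rad/s.
V_P = V_A + ω_rod × AP, with AP = 0.2241 m along the rod.
Components: V_Px = −rω sinθ − a·ω_rod·sinφ = -0.38189 m/s;  V_Py = rω cosθ + a·ω_rod·cosφ = -0.20317 m/s.
|V_P| = √(V_Px² + V_Py²) = 0.43257 m/s.

0.433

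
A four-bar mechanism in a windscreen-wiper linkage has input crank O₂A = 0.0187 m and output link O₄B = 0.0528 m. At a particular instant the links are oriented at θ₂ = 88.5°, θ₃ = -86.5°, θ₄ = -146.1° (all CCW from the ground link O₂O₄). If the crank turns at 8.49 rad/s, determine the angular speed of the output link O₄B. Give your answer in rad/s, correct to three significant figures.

ω₂ = 8.49 rad/s
Differentiating the loop-closure r₂e^{iθ₂}+r₃e^{iθ₃}=r₁+r₄e^{iθ₄} gives r₂ω₂e^{iθ₂}+r₃ω₃e^{iθ₃}=r₄ω₄e^{iθ₄}.
Eliminating the other unknown: ω₄ = r₂ω₂ sin(θ₂−θ₃) / [r₄ sin(θ₄−θ₃)].
Numerator sine = +0.08716; denominator sine = -0.86251.
Result = 0.0187·8.49·(+0.08716) / (0.0528·(-0.86251)) = -0.30384 rad/s; magnitude 0.30384 rad/s.

0.304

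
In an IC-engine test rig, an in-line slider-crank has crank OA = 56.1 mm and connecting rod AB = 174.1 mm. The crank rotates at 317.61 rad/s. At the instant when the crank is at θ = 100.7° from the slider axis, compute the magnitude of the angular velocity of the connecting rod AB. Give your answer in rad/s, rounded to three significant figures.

20.0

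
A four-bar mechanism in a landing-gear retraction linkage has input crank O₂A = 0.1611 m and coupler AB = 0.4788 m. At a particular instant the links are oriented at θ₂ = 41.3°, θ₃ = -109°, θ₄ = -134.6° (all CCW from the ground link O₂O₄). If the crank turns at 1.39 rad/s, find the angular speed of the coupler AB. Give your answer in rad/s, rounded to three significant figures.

ω₂ = 1.39 rad/s
Differentiating the loop-closure r₂e^{iθ₂}+r₃e^{iθ₃}=r₁+r₄e^{iθ₄} gives r₂ω₂e^{iθ₂}+r₃ω₃e^{iθ₃}=r₄ω₄e^{iθ₄}.
Eliminating the other unknown: ω₃ = r₂ω₂ sin(θ₄−θ₂) / [r₃ sin(θ₃−θ₄)].
Numerator sine = -0.07150; denominator sine = +0.43209.
Result = 0.1611·1.39·(-0.07150) / (0.4788·(+0.43209)) = -0.077389 rad/s; magnitude 0.077389 rad/s.

0.0774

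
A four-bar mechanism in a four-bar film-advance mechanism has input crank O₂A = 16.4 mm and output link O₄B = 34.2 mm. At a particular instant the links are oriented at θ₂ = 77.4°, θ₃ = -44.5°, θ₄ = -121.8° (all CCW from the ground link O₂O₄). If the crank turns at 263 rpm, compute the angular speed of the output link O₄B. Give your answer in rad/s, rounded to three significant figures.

11.5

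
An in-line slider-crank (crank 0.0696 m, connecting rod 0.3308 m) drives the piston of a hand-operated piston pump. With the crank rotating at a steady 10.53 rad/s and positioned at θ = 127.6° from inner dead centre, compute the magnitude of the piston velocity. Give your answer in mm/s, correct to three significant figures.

ω = 10.53 rad/s
For an in-line slider-crank, x = r cosθ + √(L² − r² sin²θ), so v = −rω sinθ·[1 + r cosθ/√(L² − r² sin²θ)].
With r = 0.0696 m, L = 0.3308 m, θ = 127.6°: √(L² − r² sin²θ) = 0.32617 m.
v = −0.0696·10.53·0.79229·[1 + 0.0696·-0.61015/0.32617] = -0.50506 m/s.
|v| = 0.50506 m/s = 505.06 mm/s.

505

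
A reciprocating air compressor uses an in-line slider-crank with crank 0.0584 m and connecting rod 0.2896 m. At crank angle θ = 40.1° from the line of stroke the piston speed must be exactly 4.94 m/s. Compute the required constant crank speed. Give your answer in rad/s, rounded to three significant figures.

114

For an in-line slider-crank, |v_piston| = rω|sinθ|·[1 + r cosθ/√(L² − r² sin²θ)].
With r = 0.0584 m, L = 0.2896 m, θ = 40.1°: the bracketed kinematic factor |dx/dθ| = 0.043469 m.
ω = v/|dx/dθ| = 4.94/0.043469 = 113.64 rad/s.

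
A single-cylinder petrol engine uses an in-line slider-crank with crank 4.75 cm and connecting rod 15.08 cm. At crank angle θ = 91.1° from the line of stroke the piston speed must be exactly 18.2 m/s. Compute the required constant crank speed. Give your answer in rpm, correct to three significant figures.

3680

For an in-line slider-crank, |v_piston| = rω|sinθ|·[1 + r cosθ/√(L² − r² sin²θ)].
With r = 0.0475 m, L = 0.1508 m, θ = 91.1°: the bracketed kinematic factor |dx/dθ| = 0.047189 m.
ω = v/|dx/dθ| = 18.2/0.047189 = 385.69 rad/s.
N = 60ω/(2π) = 3683 rpm.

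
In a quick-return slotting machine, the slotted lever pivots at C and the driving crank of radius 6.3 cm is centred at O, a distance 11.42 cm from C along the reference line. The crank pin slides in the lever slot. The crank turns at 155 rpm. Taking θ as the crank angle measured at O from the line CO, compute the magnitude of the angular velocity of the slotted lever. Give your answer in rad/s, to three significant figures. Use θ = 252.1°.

ω = 16.23 rad/s (from 155 rpm).
Crank pin A relative to C: A = (d + r cosθ, r sinθ); lever angle φ = atan2(r sinθ, d + r cosθ).
Differentiating tanφ: φ̇ = rω(d cosθ + r)/(d² + r² + 2dr cosθ).
d² + r² + 2dr cosθ = |CA|² = 0.012588 m²;  d cosθ + r = +0.0279 m.
|ω_lever| = |0.063·16.23·+0.0279| / 0.012588 = 2.2664 rad/s.

2.27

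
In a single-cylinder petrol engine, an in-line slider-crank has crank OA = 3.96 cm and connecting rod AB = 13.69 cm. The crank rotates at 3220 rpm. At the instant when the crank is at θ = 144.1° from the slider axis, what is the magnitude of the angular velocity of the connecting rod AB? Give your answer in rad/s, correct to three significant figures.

ω = 337.2 rad/s (converted from 3220 rpm).
The rod makes angle φ with the slider axis where L sinφ = r sinθ; differentiating, L cosφ·φ̇ = r ω cosθ.
L cosφ = √(L² − r² sin²θ) = 0.13492 m.
|ω_rod| = r ω |cosθ| / √(L² − r² sin²θ) = 0.0396·337.2·0.81004/0.13492 = 80.172 rad/s.

80.2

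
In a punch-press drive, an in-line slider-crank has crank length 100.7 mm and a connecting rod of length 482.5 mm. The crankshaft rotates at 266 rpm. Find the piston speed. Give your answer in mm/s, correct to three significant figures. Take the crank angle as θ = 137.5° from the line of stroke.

ω = 2π·266/60 = 27.86 rad/s
For an in-line slider-crank, x = r cosθ + √(L² − r² sin²θ), so v = −rω sinθ·[1 + r cosθ/√(L² − r² sin²θ)].
With r = 0.1007 m, L = 0.4825 m, θ = 137.5°: √(L² − r² sin²θ) = 0.47768 m.
v = −0.1007·27.86·0.67559·[1 + 0.1007·-0.73728/0.47768] = -1.6005 m/s.
|v| = 1.6005 m/s = 1600.5 mm/s.

1600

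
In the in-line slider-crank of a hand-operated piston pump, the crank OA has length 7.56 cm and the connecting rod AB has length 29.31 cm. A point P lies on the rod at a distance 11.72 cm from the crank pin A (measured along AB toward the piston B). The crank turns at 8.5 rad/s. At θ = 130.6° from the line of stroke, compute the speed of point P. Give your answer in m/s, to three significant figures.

ω = 8.5 rad/s.  Crank-pin speed |V_A| = rω = 0.6426 m/s, perpendicular to OA.
Rod angle: sinφ = −(r/L) sinθ ⇒ φ = -11.294°; ω_rod = −rω cosθ/√(L²−r²sin²θ) = +1.4549 rad/s.
V_P = V_A + ω_rod × AP, with AP = 0.1172 m along the rod.
Components: V_Px = −rω sinθ − a·ω_rod·sinφ = -0.45451 m/s;  V_Py = rω cosθ + a·ω_rod·cosφ = -0.25097 m/s.
|V_P| = √(V_Px² + V_Py²) = 0.5192 m/s.

0.519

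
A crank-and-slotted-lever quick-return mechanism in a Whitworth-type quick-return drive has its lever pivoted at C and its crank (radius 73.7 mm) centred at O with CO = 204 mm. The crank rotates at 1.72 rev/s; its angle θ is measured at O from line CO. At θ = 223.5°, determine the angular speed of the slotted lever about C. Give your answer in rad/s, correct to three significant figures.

2.34

ω = 10.81 rad/s (from 1.72 rev/s).
Crank pin A relative to C: A = (d + r cosθ, r sinθ); lever angle φ = atan2(r sinθ, d + r cosθ).
Differentiating tanφ: φ̇ = rω(d cosθ + r)/(d² + r² + 2dr cosθ).
d² + r² + 2dr cosθ = |CA|² = 0.025236 m²;  d cosθ + r = -0.074276 m.
|ω_lever| = |0.0737·10.81·-0.074276| / 0.025236 = 2.3443 rad/s.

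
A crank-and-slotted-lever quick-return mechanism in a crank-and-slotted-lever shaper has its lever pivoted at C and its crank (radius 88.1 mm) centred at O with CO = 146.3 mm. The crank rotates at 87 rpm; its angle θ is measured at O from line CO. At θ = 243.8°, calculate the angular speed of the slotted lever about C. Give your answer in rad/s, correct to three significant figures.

1.06

ω = 9.111 rad/s (from 87 rpm).
Crank pin A relative to C: A = (d + r cosθ, r sinθ); lever angle φ = atan2(r sinθ, d + r cosθ).
Differentiating tanφ: φ̇ = rω(d cosθ + r)/(d² + r² + 2dr cosθ).
d² + r² + 2dr cosθ = |CA|² = 0.0177841 m²;  d cosθ + r = +0.023508 m.
|ω_lever| = |0.0881·9.111·+0.023508| / 0.0177841 = 1.061 rad/s.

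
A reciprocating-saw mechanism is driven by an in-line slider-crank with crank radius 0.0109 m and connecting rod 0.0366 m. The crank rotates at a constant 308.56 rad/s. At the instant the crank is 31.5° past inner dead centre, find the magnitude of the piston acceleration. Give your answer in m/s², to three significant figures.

ω = 308.6 rad/s
x(θ) = r cosθ + √(L² − r² sin²θ); with ω constant, a = ω²·d²x/dθ².
d²x/dθ² = −r cosθ − r²(cos2θ)/√u − r⁴ sin²2θ/(4u^{3/2}),  u = L² − r² sin²θ = 0.00130712 m².
Substituting r = 0.0109 m, L = 0.0366 m, θ = 31.5°: d²x/dθ² = -0.010845 m.
a = ω²·d²x/dθ² = (308.6)²·(-0.010845) = -1032.5 m/s²;  |a| = 1032.5 m/s².

1030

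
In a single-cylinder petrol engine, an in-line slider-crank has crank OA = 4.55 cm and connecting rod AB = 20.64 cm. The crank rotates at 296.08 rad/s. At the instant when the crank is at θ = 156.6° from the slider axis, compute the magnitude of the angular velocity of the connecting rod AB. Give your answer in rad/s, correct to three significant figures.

ω = 296.1 rad/s
The rod makes angle φ with the slider axis where L sinφ = r sinθ; differentiating, L cosφ·φ̇ = r ω cosθ.
L cosφ = √(L² − r² sin²θ) = 0.20561 m.
|ω_rod| = r ω |cosθ| / √(L² − r² sin²θ) = 0.0455·296.1·0.91775/0.20561 = 60.132 rad/s.

60.1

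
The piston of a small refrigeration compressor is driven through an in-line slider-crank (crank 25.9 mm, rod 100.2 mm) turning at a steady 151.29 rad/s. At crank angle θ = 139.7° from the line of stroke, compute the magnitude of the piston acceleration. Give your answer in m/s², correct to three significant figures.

424

ω = 151.3 rad/s
x(θ) = r cosθ + √(L² − r² sin²θ); with ω constant, a = ω²·d²x/dθ².
d²x/dθ² = −r cosθ − r²(cos2θ)/√u − r⁴ sin²2θ/(4u^{3/2}),  u = L² − r² sin²θ = 0.00975942 m².
Substituting r = 0.0259 m, L = 0.1002 m, θ = 139.7°: d²x/dθ² = +0.018531 m.
a = ω²·d²x/dθ² = (151.3)²·(+0.018531) = +424.14 m/s²;  |a| = 424.14 m/s².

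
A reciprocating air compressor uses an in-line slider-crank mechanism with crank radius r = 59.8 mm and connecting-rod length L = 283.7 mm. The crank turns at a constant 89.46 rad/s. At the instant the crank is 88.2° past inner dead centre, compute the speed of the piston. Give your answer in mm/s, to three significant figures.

5380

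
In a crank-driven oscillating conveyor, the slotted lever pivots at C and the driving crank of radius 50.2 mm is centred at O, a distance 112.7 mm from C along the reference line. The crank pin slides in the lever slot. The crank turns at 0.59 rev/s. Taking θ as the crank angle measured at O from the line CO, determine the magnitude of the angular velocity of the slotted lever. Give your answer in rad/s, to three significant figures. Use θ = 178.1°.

2.97

ω = 3.707 rad/s (from 0.59 rev/s).
Crank pin A relative to C: A = (d + r cosθ, r sinθ); lever angle φ = atan2(r sinθ, d + r cosθ).
Differentiating tanφ: φ̇ = rω(d cosθ + r)/(d² + r² + 2dr cosθ).
d² + r² + 2dr cosθ = |CA|² = 0.00391247 m²;  d cosθ + r = -0.062438 m.
|ω_lever| = |0.0502·3.707·-0.062438| / 0.00391247 = 2.9698 rad/s.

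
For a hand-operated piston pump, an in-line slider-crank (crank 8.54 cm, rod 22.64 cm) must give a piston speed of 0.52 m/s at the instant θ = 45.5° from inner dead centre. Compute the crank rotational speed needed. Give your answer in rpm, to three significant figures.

For an in-line slider-crank, |v_piston| = rω|sinθ|·[1 + r cosθ/√(L² − r² sin²θ)].
With r = 0.0854 m, L = 0.2264 m, θ = 45.5°: the bracketed kinematic factor |dx/dθ| = 0.077632 m.
ω = v/|dx/dθ| = 0.52/0.077632 = 6.6982 rad/s.
N = 60ω/(2π) = 63.963 rpm.

64.0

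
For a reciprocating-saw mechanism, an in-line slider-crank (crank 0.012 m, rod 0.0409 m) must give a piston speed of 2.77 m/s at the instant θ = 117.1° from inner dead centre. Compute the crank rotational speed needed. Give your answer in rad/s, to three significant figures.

For an in-line slider-crank, |v_piston| = rω|sinθ|·[1 + r cosθ/√(L² − r² sin²θ)].
With r = 0.012 m, L = 0.0409 m, θ = 117.1°: the bracketed kinematic factor |dx/dθ| = 0.0092034 m.
ω = v/|dx/dθ| = 2.77/0.0092034 = 300.98 rad/s.

301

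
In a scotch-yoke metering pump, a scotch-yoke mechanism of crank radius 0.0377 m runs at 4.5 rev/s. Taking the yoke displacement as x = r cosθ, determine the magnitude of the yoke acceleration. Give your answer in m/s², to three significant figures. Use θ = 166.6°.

ω = 28.27 rad/s (from 4.5 rev/s).
x = r cosθ ⇒ ẍ = −rω² cosθ (ω constant).
|a| = rω²|cosθ| = 0.0377·(28.27)²·|cos 166.6°| = 29.318 m/s².

29.3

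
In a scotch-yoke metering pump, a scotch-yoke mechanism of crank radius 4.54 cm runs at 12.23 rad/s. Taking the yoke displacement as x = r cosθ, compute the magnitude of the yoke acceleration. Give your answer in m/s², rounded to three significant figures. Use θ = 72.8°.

ω = 12.23 rad/s
x = r cosθ ⇒ ẍ = −rω² cosθ (ω constant).
|a| = rω²|cosθ| = 0.0454·(12.23)²·|cos 72.8°| = 2.008 m/s².

2.01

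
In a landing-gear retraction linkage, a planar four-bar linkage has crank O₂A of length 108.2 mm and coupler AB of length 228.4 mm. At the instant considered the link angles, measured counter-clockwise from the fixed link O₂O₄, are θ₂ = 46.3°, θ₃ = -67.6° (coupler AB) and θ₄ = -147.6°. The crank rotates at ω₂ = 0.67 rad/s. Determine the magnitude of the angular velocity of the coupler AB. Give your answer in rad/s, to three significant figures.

0.0774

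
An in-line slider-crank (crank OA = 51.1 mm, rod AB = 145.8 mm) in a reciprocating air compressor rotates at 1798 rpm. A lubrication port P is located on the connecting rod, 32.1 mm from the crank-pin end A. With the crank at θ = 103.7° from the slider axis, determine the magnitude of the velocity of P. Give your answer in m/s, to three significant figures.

9.34

ω = 188.3 rad/s.  Crank-pin speed |V_A| = rω = 9.6214 m/s, perpendicular to OA.
Rod angle: sinφ = −(r/L) sinθ ⇒ φ = -19.908°; ω_rod = −rω cosθ/√(L²−r²sin²θ) = +16.622 rad/s.
V_P = V_A + ω_rod × AP, with AP = 0.0321 m along the rod.
Components: V_Px = −rω sinθ − a·ω_rod·sinφ = -9.166 m/s;  V_Py = rω cosθ + a·ω_rod·cosφ = -1.777 m/s.
|V_P| = √(V_Px² + V_Py²) = 9.3367 m/s.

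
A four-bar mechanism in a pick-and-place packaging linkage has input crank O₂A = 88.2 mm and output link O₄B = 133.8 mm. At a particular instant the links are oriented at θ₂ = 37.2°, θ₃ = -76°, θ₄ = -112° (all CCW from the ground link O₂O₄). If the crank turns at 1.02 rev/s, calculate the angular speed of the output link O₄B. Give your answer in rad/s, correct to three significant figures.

6.61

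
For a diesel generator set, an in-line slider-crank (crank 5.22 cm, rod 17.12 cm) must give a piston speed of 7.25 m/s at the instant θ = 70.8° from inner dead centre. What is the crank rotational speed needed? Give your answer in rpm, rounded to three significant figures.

1270

For an in-line slider-crank, |v_piston| = rω|sinθ|·[1 + r cosθ/√(L² − r² sin²θ)].
With r = 0.0522 m, L = 0.1712 m, θ = 70.8°: the bracketed kinematic factor |dx/dθ| = 0.054458 m.
ω = v/|dx/dθ| = 7.25/0.054458 = 133.13 rad/s.
N = 60ω/(2π) = 1271.3 rpm.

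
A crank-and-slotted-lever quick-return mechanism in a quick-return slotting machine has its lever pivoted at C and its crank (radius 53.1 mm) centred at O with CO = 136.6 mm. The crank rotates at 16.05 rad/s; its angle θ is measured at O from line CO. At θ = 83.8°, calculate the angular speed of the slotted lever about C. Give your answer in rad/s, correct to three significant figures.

ω = 16.05 rad/s
Crank pin A relative to C: A = (d + r cosθ, r sinθ); lever angle φ = atan2(r sinθ, d + r cosθ).
Differentiating tanφ: φ̇ = rω(d cosθ + r)/(d² + r² + 2dr cosθ).
d² + r² + 2dr cosθ = |CA|² = 0.0230459 m²;  d cosθ + r = +0.067853 m.
|ω_lever| = |0.0531·16.05·+0.067853| / 0.0230459 = 2.5092 rad/s.

2.51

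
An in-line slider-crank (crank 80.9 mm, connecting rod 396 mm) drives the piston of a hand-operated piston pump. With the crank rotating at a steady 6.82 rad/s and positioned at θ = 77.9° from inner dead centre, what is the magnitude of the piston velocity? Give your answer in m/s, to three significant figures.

0.563

ω = 6.82 rad/s
For an in-line slider-crank, x = r cosθ + √(L² − r² sin²θ), so v = −rω sinθ·[1 + r cosθ/√(L² − r² sin²θ)].
With r = 0.0809 m, L = 0.396 m, θ = 77.9°: √(L² − r² sin²θ) = 0.38802 m.
v = −0.0809·6.82·0.97778·[1 + 0.0809·0.20962/0.38802] = -0.56306 m/s.
|v| = 0.56306 m/s.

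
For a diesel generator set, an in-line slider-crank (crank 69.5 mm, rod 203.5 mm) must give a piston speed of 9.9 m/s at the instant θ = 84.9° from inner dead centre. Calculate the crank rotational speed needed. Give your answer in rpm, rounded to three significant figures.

1320

For an in-line slider-crank, |v_piston| = rω|sinθ|·[1 + r cosθ/√(L² − r² sin²θ)].
With r = 0.0695 m, L = 0.2035 m, θ = 84.9°: the bracketed kinematic factor |dx/dθ| = 0.07146 m.
ω = v/|dx/dθ| = 9.9/0.07146 = 138.54 rad/s.
N = 60ω/(2π) = 1323 rpm.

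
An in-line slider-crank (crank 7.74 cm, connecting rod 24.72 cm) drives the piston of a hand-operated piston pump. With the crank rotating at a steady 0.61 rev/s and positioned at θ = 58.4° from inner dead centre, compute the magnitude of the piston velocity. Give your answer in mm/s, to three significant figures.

296

ω = 2π·0.61 = 3.833 rad/s
For an in-line slider-crank, x = r cosθ + √(L² − r² sin²θ), so v = −rω sinθ·[1 + r cosθ/√(L² − r² sin²θ)].
With r = 0.0774 m, L = 0.2472 m, θ = 58.4°: √(L² − r² sin²θ) = 0.23825 m.
v = −0.0774·3.833·0.85173·[1 + 0.0774·0.52399/0.23825] = -0.29568 m/s.
|v| = 0.29568 m/s = 295.68 mm/s.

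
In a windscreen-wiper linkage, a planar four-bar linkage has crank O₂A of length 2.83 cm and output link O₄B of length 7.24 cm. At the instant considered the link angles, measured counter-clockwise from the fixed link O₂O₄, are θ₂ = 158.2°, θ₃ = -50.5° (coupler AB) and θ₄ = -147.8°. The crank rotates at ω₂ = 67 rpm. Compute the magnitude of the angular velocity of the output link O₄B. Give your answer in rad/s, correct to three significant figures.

1.33

ω₂ = 7.016 rad/s (from 67 rpm).
Differentiating the loop-closure r₂e^{iθ₂}+r₃e^{iθ₃}=r₁+r₄e^{iθ₄} gives r₂ω₂e^{iθ₂}+r₃ω₃e^{iθ₃}=r₄ω₄e^{iθ₄}.
Eliminating the other unknown: ω₄ = r₂ω₂ sin(θ₂−θ₃) / [r₄ sin(θ₄−θ₃)].
Numerator sine = -0.48022; denominator sine = -0.99189.
Result = 0.0283·7.016·(-0.48022) / (0.0724·(-0.99189)) = +1.3278 rad/s; magnitude 1.3278 rad/s.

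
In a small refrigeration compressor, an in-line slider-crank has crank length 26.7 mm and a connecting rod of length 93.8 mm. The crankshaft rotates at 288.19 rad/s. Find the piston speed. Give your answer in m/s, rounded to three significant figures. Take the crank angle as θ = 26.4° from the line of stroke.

4.30

ω = 288.2 rad/s
For an in-line slider-crank, x = r cosθ + √(L² − r² sin²θ), so v = −rω sinθ·[1 + r cosθ/√(L² − r² sin²θ)].
With r = 0.0267 m, L = 0.0938 m, θ = 26.4°: √(L² − r² sin²θ) = 0.093046 m.
v = −0.0267·288.2·0.44464·[1 + 0.0267·0.89571/0.093046] = -4.3007 m/s.
|v| = 4.3007 m/s.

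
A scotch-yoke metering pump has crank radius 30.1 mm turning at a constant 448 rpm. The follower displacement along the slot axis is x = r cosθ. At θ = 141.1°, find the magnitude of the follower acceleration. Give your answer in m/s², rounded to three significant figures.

ω = 46.91 rad/s (from 448 rpm).
x = r cosθ ⇒ ẍ = −rω² cosθ (ω constant).
|a| = rω²|cosθ| = 0.0301·(46.91)²·|cos 141.1°| = 51.558 m/s².

51.6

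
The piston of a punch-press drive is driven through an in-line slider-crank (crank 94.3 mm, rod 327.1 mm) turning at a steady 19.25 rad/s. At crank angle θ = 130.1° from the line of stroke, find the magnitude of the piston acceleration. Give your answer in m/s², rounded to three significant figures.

ω = 19.25 rad/s
x(θ) = r cosθ + √(L² − r² sin²θ); with ω constant, a = ω²·d²x/dθ².
d²x/dθ² = −r cosθ − r²(cos2θ)/√u − r⁴ sin²2θ/(4u^{3/2}),  u = L² − r² sin²θ = 0.101791 m².
Substituting r = 0.0943 m, L = 0.3271 m, θ = 130.1°: d²x/dθ² = +0.064894 m.
a = ω²·d²x/dθ² = (19.25)²·(+0.064894) = +24.047 m/s²;  |a| = 24.047 m/s².

24.0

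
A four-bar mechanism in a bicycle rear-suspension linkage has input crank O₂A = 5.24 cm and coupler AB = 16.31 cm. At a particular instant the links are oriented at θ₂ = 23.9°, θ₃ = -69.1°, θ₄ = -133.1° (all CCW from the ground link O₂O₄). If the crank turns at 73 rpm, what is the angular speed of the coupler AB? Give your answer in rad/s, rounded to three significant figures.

ω₂ = 7.645 rad/s (from 73 rpm).
Differentiating the loop-closure r₂e^{iθ₂}+r₃e^{iθ₃}=r₁+r₄e^{iθ₄} gives r₂ω₂e^{iθ₂}+r₃ω₃e^{iθ₃}=r₄ω₄e^{iθ₄}.
Eliminating the other unknown: ω₃ = r₂ω₂ sin(θ₄−θ₂) / [r₃ sin(θ₃−θ₄)].
Numerator sine = -0.39073; denominator sine = +0.89879.
Result = 0.0524·7.645·(-0.39073) / (0.1631·(+0.89879)) = -1.0677 rad/s; magnitude 1.0677 rad/s.

1.07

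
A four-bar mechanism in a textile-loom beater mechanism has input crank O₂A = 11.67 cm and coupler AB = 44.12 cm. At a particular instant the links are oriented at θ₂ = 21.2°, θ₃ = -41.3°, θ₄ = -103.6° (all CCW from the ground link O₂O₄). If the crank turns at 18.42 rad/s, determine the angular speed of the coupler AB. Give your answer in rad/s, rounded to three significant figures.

ω₂ = 18.42 rad/s
Differentiating the loop-closure r₂e^{iθ₂}+r₃e^{iθ₃}=r₁+r₄e^{iθ₄} gives r₂ω₂e^{iθ₂}+r₃ω₃e^{iθ₃}=r₄ω₄e^{iθ₄}.
Eliminating the other unknown: ω₃ = r₂ω₂ sin(θ₄−θ₂) / [r₃ sin(θ₃−θ₄)].
Numerator sine = -0.82115; denominator sine = +0.88539.
Result = 0.1167·18.42·(-0.82115) / (0.4412·(+0.88539)) = -4.5187 rad/s; magnitude 4.5187 rad/s.

4.52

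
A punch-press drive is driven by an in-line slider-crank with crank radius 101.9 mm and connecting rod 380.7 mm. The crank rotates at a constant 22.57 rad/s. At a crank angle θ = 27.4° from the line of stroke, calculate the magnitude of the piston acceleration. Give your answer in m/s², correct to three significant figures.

ω = 22.57 rad/s
x(θ) = r cosθ + √(L² − r² sin²θ); with ω constant, a = ω²·d²x/dθ².
d²x/dθ² = −r cosθ − r²(cos2θ)/√u − r⁴ sin²2θ/(4u^{3/2}),  u = L² − r² sin²θ = 0.142733 m².
Substituting r = 0.1019 m, L = 0.3807 m, θ = 27.4°: d²x/dθ² = -0.10665 m.
a = ω²·d²x/dθ² = (22.57)²·(-0.10665) = -54.325 m/s²;  |a| = 54.325 m/s².

54.3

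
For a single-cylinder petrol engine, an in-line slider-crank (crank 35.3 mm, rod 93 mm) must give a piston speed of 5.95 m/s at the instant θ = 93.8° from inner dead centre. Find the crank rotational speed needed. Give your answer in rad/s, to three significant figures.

For an in-line slider-crank, |v_piston| = rω|sinθ|·[1 + r cosθ/√(L² − r² sin²θ)].
With r = 0.0353 m, L = 0.093 m, θ = 93.8°: the bracketed kinematic factor |dx/dθ| = 0.034265 m.
ω = v/|dx/dθ| = 5.95/0.034265 = 173.65 rad/s.

174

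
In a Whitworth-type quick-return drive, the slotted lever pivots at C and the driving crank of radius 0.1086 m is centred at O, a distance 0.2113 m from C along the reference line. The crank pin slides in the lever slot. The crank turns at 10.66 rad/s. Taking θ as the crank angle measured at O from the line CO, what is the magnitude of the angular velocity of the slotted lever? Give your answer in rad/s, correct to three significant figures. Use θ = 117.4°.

ω = 10.66 rad/s
Crank pin A relative to C: A = (d + r cosθ, r sinθ); lever angle φ = atan2(r sinθ, d + r cosθ).
Differentiating tanφ: φ̇ = rω(d cosθ + r)/(d² + r² + 2dr cosθ).
d² + r² + 2dr cosθ = |CA|² = 0.0353211 m²;  d cosθ + r = +0.01136 m.
|ω_lever| = |0.1086·10.66·+0.01136| / 0.0353211 = 0.37233 rad/s.

0.372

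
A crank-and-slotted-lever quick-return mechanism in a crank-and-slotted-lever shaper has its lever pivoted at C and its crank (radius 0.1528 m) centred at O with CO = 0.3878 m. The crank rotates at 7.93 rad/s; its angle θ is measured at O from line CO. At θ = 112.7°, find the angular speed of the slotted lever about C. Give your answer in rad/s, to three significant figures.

ω = 7.93 rad/s
Crank pin A relative to C: A = (d + r cosθ, r sinθ); lever angle φ = atan2(r sinθ, d + r cosθ).
Differentiating tanφ: φ̇ = rω(d cosθ + r)/(d² + r² + 2dr cosθ).
d² + r² + 2dr cosθ = |CA|² = 0.128002 m²;  d cosθ + r = +0.0031456 m.
|ω_lever| = |0.1528·7.93·+0.0031456| / 0.128002 = 0.029777 rad/s.

0.0298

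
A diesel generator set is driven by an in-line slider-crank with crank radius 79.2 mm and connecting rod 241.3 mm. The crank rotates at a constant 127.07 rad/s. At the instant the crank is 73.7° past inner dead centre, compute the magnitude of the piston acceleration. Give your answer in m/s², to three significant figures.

ω = 127.1 rad/s
x(θ) = r cosθ + √(L² − r² sin²θ); with ω constant, a = ω²·d²x/dθ².
d²x/dθ² = −r cosθ − r²(cos2θ)/√u − r⁴ sin²2θ/(4u^{3/2}),  u = L² − r² sin²θ = 0.0524472 m².
Substituting r = 0.0792 m, L = 0.2413 m, θ = 73.7°: d²x/dθ² = +0.0006081 m.
a = ω²·d²x/dθ² = (127.1)²·(+0.0006081) = +9.8189 m/s²;  |a| = 9.8189 m/s².

9.82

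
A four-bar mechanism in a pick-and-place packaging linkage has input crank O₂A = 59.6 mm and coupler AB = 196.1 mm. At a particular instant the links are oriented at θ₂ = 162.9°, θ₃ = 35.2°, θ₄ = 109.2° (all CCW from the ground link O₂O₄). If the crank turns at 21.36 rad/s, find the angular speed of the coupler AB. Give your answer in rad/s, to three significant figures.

5.44

ω₂ = 21.36 rad/s
Differentiating the loop-closure r₂e^{iθ₂}+r₃e^{iθ₃}=r₁+r₄e^{iθ₄} gives r₂ω₂e^{iθ₂}+r₃ω₃e^{iθ₃}=r₄ω₄e^{iθ₄}.
Eliminating the other unknown: ω₃ = r₂ω₂ sin(θ₄−θ₂) / [r₃ sin(θ₃−θ₄)].
Numerator sine = -0.80593; denominator sine = -0.96126.
Result = 0.0596·21.36·(-0.80593) / (0.1961·(-0.96126)) = +5.4428 rad/s; magnitude 5.4428 rad/s.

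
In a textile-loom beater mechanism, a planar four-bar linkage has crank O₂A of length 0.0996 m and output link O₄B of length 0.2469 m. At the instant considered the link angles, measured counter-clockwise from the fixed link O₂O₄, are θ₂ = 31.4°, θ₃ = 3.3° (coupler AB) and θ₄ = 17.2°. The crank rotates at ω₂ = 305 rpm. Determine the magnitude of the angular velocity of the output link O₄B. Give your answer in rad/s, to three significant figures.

ω₂ = 31.94 rad/s (from 305 rpm).
Differentiating the loop-closure r₂e^{iθ₂}+r₃e^{iθ₃}=r₁+r₄e^{iθ₄} gives r₂ω₂e^{iθ₂}+r₃ω₃e^{iθ₃}=r₄ω₄e^{iθ₄}.
Eliminating the other unknown: ω₄ = r₂ω₂ sin(θ₂−θ₃) / [r₄ sin(θ₄−θ₃)].
Numerator sine = +0.47101; denominator sine = +0.24023.
Result = 0.0996·31.94·(+0.47101) / (0.2469·(+0.24023)) = +25.262 rad/s; magnitude 25.262 rad/s.

25.3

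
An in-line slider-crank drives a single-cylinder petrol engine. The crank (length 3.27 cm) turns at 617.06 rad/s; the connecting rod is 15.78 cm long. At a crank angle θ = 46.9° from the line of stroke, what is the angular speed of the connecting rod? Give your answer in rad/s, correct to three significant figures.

88.4

ω = 617.1 rad/s
The rod makes angle φ with the slider axis where L sinφ = r sinθ; differentiating, L cosφ·φ̇ = r ω cosθ.
L cosφ = √(L² − r² sin²θ) = 0.15598 m.
|ω_rod| = r ω |cosθ| / √(L² − r² sin²θ) = 0.0327·617.1·0.68327/0.15598 = 88.388 rad/s.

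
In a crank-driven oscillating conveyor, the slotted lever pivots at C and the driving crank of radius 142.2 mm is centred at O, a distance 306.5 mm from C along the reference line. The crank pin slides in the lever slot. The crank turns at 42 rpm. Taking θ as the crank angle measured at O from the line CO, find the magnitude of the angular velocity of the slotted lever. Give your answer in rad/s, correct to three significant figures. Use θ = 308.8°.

ω = 4.398 rad/s (from 42 rpm).
Crank pin A relative to C: A = (d + r cosθ, r sinθ); lever angle φ = atan2(r sinθ, d + r cosθ).
Differentiating tanφ: φ̇ = rω(d cosθ + r)/(d² + r² + 2dr cosθ).
d² + r² + 2dr cosθ = |CA|² = 0.168783 m²;  d cosθ + r = +0.33425 m.
|ω_lever| = |0.1422·4.398·+0.33425| / 0.168783 = 1.2386 rad/s.

1.24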